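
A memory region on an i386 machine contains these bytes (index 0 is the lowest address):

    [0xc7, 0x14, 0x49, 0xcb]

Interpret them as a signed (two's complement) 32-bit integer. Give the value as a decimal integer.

-884403001

Little-endian stores the least-significant byte at the lowest address.
Reassemble most-significant byte first: CB 49 14 C7 → 0xCB4914C7.
Top bit is set, so as a signed 32-bit value this is 0xCB4914C7 − 2^32 = -884403001.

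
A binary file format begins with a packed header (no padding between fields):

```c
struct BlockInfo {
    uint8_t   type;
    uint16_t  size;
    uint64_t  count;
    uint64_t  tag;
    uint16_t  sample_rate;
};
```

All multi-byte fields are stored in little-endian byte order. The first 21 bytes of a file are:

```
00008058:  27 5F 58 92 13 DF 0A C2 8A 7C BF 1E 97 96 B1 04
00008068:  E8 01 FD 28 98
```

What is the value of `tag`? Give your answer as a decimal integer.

`tag` follows `type` (1 B), `size` (2 B), `count` (8 B), so it starts at offset 1 + 2 + 8 = 11 and occupies 8 bytes.
Bytes at offsets 11..18: 1E 97 96 B1 04 E8 01 FD.
In little-endian order the low byte comes first in memory.
Reassemble most-significant byte first: FD 01 E8 04 B1 96 97 1E → 0xFD01E804B196971E.
0xFD01E804B196971E = 18231107873429427998.

18231107873429427998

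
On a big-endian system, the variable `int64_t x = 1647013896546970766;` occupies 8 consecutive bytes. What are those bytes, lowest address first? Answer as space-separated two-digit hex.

16 DB 5E 69 A3 D0 6C 8E

1647013896546970766 in hexadecimal, padded to 64 bits, is 0x16DB5E69A3D06C8E.
Split into bytes (most-significant first): 16 DB 5E 69 A3 D0 6C 8E.
Big-endian: lowest address holds the most-significant byte.
So the memory order matches the most-significant-first order: 16 DB 5E 69 A3 D0 6C 8E.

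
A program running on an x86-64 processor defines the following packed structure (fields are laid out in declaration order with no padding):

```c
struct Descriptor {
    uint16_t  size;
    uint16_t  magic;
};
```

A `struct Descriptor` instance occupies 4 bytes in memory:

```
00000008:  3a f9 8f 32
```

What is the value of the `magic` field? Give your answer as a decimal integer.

12943

`magic` follows `size` (2 bytes), so it starts at byte offset 2 and occupies 2 bytes.
Bytes at offsets 2..3: 8F 32.
Little-endian: lowest address holds the least-significant byte.
Reassemble most-significant byte first: 32 8F → 0x328F.
0x328F = 12943.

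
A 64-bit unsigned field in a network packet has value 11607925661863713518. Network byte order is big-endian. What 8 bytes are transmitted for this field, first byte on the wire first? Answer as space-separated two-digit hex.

A1 17 A2 E3 56 87 1A EE

11607925661863713518 in hexadecimal, padded to 64 bits, is 0xA117A2E356871AEE.
Split into bytes (most-significant first): A1 17 A2 E3 56 87 1A EE.
Big-endian: lowest address holds the most-significant byte.
So the memory order matches the most-significant-first order: A1 17 A2 E3 56 87 1A EE.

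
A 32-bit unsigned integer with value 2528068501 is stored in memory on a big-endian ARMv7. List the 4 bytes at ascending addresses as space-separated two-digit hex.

96 AF 43 95

2528068501 in hexadecimal, padded to 32 bits, is 0x96AF4395.
Split into bytes (most-significant first): 96 AF 43 95.
Big-endian: lowest address holds the most-significant byte.
So the memory order matches the most-significant-first order: 96 AF 43 95.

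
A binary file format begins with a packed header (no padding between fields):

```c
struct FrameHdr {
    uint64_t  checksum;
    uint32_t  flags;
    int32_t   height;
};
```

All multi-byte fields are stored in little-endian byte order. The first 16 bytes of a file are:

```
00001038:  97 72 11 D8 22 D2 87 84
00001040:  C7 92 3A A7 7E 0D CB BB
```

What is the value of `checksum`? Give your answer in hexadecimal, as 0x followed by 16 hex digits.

`checksum` is the first field, at byte offset 0, occupying 8 bytes.
Bytes at offsets 0..7: 97 72 11 D8 22 D2 87 84.
Little-endian stores the least-significant byte at the lowest address.
Reassemble most-significant byte first: 84 87 D2 22 D8 11 72 97 → 0x8487D222D8117297.

0x8487D222D8117297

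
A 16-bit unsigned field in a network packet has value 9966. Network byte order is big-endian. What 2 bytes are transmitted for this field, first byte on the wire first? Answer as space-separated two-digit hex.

26 EE

9966 in hexadecimal, padded to 16 bits, is 0x26EE.
Split into bytes (most-significant first): 26 EE.
In big-endian order the high byte comes first in memory.
So the memory order matches the most-significant-first order: 26 EE.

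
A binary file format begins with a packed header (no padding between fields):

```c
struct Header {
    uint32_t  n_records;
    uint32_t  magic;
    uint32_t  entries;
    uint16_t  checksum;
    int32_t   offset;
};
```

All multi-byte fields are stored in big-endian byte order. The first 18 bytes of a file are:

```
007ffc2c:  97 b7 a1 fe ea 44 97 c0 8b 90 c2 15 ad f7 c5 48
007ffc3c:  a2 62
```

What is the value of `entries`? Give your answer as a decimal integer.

2341519893

`entries` follows `n_records` (4 B), `magic` (4 B), so it starts at offset 4 + 4 = 8 and occupies 4 bytes.
Bytes at offsets 8..11: 8B 90 C2 15.
Big-endian: lowest address holds the most-significant byte.
The bytes are already most-significant first: 0x8B90C215.
0x8B90C215 = 2341519893.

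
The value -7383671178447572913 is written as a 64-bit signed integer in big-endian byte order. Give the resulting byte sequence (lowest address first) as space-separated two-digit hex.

99 87 EE 2E FE 57 B0 4F

Two's complement of -7383671178447572913 in 64 bits: 7383671178447572913 = 0x667811D101A84FB1; invert → 0x9987EE2EFE57B04E; add 1 → 0x9987EE2EFE57B04F.
Split into bytes (most-significant first): 99 87 EE 2E FE 57 B0 4F.
Big-endian: lowest address holds the most-significant byte.
So the memory order matches the most-significant-first order: 99 87 EE 2E FE 57 B0 4F.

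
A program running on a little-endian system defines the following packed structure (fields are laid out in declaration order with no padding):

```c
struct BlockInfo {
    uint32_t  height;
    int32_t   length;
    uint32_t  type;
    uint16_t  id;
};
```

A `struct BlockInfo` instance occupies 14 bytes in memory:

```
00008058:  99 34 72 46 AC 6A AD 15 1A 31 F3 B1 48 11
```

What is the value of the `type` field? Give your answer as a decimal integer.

2985505050

`type` follows `height` (4 B), `length` (4 B), so it starts at offset 4 + 4 = 8 and occupies 4 bytes.
Bytes at offsets 8..11: 1A 31 F3 B1.
Little-endian stores the least-significant byte at the lowest address.
Reassemble most-significant byte first: B1 F3 31 1A → 0xB1F3311A.
0xB1F3311A = 2985505050.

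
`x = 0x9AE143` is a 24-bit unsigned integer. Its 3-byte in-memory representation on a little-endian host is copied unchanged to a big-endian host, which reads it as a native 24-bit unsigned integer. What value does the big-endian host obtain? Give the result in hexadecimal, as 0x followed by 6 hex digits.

0x43E19A

Stored little-endian, the bytes at ascending addresses are 43 E1 9A.
Read back as big-endian, the last byte is least significant, giving 0x43E19A.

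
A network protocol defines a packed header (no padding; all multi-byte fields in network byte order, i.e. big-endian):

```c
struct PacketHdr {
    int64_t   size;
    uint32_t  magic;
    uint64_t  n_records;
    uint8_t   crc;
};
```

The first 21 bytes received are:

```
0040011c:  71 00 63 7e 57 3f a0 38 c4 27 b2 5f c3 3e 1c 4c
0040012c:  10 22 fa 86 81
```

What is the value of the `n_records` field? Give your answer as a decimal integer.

14068713398965828230

`n_records` follows `size` (8 B), `magic` (4 B), so it starts at offset 8 + 4 = 12 and occupies 8 bytes.
Bytes at offsets 12..19: C3 3E 1C 4C 10 22 FA 86.
Big-endian stores the most-significant byte at the lowest address.
The bytes are already most-significant first: 0xC33E1C4C1022FA86.
0xC33E1C4C1022FA86 = 14068713398965828230.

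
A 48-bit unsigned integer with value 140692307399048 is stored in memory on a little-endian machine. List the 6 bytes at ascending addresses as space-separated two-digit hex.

88 51 01 7B F5 7F

140692307399048 in hexadecimal, padded to 48 bits, is 0x7FF57B015188.
Split into bytes (most-significant first): 7F F5 7B 01 51 88.
In little-endian order the low byte comes first in memory.
So at ascending addresses the bytes are 88 51 01 7B F5 7F.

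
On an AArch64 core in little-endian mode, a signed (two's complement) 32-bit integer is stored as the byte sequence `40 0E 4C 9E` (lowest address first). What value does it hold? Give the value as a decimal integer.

Little-endian: lowest address holds the least-significant byte.
Reassemble most-significant byte first: 9E 4C 0E 40 → 0x9E4C0E40.
Top bit is set, so as a signed 32-bit value this is 0x9E4C0E40 − 2^32 = -1639182784.

-1639182784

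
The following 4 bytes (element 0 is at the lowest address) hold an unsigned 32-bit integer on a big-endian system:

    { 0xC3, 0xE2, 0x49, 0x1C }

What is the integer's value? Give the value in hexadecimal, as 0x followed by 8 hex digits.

0xC3E2491C

Big-endian stores the most-significant byte at the lowest address.
The bytes are already most-significant first: 0xC3E2491C.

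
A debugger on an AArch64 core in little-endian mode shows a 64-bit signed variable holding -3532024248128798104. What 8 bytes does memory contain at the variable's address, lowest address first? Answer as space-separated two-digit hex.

68 82 37 E8 A8 BA FB CE

Two's complement of -3532024248128798104 in 64 bits: 3532024248128798104 = 0x3104455717C87D98; invert → 0xCEFBBAA8E8378267; add 1 → 0xCEFBBAA8E8378268.
Split into bytes (most-significant first): CE FB BA A8 E8 37 82 68.
In little-endian order the low byte comes first in memory.
So at ascending addresses the bytes are 68 82 37 E8 A8 BA FB CE.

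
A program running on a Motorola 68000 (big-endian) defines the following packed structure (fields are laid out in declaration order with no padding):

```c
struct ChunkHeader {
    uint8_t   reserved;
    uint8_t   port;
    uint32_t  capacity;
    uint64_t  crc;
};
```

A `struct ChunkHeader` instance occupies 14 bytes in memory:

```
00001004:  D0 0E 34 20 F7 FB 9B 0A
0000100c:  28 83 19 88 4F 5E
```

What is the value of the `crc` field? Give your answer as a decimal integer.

11171786369180127070

`crc` follows `reserved` (1 B), `port` (1 B), `capacity` (4 B), so it starts at offset 1 + 1 + 4 = 6 and occupies 8 bytes.
Bytes at offsets 6..13: 9B 0A 28 83 19 88 4F 5E.
Big-endian stores the most-significant byte at the lowest address.
The bytes are already most-significant first: 0x9B0A288319884F5E.
0x9B0A288319884F5E = 11171786369180127070.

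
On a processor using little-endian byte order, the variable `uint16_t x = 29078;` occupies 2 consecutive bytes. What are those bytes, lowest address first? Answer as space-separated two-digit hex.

29078 in hexadecimal, padded to 16 bits, is 0x7196.
Split into bytes (most-significant first): 71 96.
Little-endian: lowest address holds the least-significant byte.
So at ascending addresses the bytes are 96 71.

96 71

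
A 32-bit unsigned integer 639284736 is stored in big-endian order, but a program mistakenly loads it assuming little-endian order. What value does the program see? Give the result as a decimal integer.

639284736 in 32-bit hexadecimal is 0x261AB600.
Stored big-endian, the bytes at ascending addresses are 26 1A B6 00.
Read back as little-endian, the first byte is least significant, giving 0x00B61A26.
0x00B61A26 = 11934246.

11934246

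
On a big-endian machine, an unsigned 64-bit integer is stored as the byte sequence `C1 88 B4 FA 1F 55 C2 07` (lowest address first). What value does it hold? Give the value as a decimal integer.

13945595232513278471

In big-endian order the high byte comes first in memory.
The bytes are already most-significant first: 0xC188B4FA1F55C207.
0xC188B4FA1F55C207 = 13945595232513278471.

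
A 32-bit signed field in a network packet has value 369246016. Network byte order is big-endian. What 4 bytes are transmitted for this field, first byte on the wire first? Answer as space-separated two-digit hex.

16 02 3F 40

369246016 in hexadecimal, padded to 32 bits, is 0x16023F40.
Split into bytes (most-significant first): 16 02 3F 40.
Big-endian: lowest address holds the most-significant byte.
So the memory order matches the most-significant-first order: 16 02 3F 40.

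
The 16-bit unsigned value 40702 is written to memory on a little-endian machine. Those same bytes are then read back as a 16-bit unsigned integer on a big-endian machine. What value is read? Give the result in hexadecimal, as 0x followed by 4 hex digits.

0xFE9E

40702 in 16-bit hexadecimal is 0x9EFE.
Stored little-endian, the bytes at ascending addresses are FE 9E.
Read back as big-endian, the last byte is least significant, giving 0xFE9E.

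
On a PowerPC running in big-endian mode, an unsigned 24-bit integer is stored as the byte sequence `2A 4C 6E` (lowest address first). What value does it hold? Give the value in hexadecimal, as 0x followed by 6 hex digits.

0x2A4C6E

Big-endian stores the most-significant byte at the lowest address.
The bytes are already most-significant first: 0x2A4C6E.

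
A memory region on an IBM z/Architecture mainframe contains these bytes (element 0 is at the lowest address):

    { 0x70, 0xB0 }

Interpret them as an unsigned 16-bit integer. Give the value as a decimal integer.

In big-endian order the high byte comes first in memory.
The bytes are already most-significant first: 0x70B0.
0x70B0 = 28848.

28848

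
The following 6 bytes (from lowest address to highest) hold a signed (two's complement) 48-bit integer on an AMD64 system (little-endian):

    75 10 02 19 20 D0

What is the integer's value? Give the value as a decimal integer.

-52638699614091

Little-endian: lowest address holds the least-significant byte.
Reassemble most-significant byte first: D0 20 19 02 10 75 → 0xD02019021075.
Top bit is set, so as a signed 48-bit value this is 0xD02019021075 − 2^48 = -52638699614091.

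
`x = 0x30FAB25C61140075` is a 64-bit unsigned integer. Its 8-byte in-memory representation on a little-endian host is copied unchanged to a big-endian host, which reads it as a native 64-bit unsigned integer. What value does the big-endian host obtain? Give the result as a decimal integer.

Stored little-endian, the bytes at ascending addresses are 75 00 14 61 5C B2 FA 30.
Read back as big-endian, the last byte is least significant, giving 0x750014615CB2FA30.
0x750014615CB2FA30 = 8430760910837185072.

8430760910837185072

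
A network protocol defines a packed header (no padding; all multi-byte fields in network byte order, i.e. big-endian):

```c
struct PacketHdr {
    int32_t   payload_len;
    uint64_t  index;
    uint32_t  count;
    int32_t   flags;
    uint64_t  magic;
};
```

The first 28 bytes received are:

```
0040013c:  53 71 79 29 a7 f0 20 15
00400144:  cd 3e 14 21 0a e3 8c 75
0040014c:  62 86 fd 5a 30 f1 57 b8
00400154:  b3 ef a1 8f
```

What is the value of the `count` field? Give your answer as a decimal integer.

182684789

`count` follows `payload_len` (4 B), `index` (8 B), so it starts at offset 4 + 8 = 12 and occupies 4 bytes.
Bytes at offsets 12..15: 0A E3 8C 75.
In big-endian order the high byte comes first in memory.
The bytes are already most-significant first: 0x0AE38C75.
0x0AE38C75 = 182684789.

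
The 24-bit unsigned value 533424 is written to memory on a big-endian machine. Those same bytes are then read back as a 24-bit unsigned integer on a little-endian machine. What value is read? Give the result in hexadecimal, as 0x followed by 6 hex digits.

0xB02308

533424 in 24-bit hexadecimal is 0x0823B0.
Stored big-endian, the bytes at ascending addresses are 08 23 B0.
Read back as little-endian, the first byte is least significant, giving 0xB02308.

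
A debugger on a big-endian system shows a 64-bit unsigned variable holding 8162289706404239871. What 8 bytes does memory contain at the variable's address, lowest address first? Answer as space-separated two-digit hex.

8162289706404239871 in hexadecimal, padded to 64 bits, is 0x7146473E080D59FF.
Split into bytes (most-significant first): 71 46 47 3E 08 0D 59 FF.
Big-endian: lowest address holds the most-significant byte.
So the memory order matches the most-significant-first order: 71 46 47 3E 08 0D 59 FF.

71 46 47 3E 08 0D 59 FF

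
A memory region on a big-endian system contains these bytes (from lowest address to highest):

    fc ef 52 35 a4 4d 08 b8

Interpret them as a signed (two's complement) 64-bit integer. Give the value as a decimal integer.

Big-endian stores the most-significant byte at the lowest address.
The bytes are already most-significant first: 0xFCEF5235A44D08B8.
Top bit is set, so as a signed 64-bit value this is 0xFCEF5235A44D08B8 − 2^64 = -220867466374608712.

-220867466374608712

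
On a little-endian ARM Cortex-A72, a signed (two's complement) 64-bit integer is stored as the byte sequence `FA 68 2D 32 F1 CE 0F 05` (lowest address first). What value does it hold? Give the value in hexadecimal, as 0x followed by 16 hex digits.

Little-endian stores the least-significant byte at the lowest address.
Reassemble most-significant byte first: 05 0F CE F1 32 2D 68 FA → 0x050FCEF1322D68FA.

0x050FCEF1322D68FA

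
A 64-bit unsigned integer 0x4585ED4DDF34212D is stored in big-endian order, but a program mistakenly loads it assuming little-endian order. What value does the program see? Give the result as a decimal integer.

3251938539627971909

Stored big-endian, the bytes at ascending addresses are 45 85 ED 4D DF 34 21 2D.
Read back as little-endian, the first byte is least significant, giving 0x2D2134DF4DED8545.
0x2D2134DF4DED8545 = 3251938539627971909.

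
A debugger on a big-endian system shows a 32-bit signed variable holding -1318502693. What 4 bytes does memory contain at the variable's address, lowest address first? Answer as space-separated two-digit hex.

B1 69 3E DB

Two's complement of -1318502693 in 32 bits: 1318502693 = 0x4E96C125; invert → 0xB1693EDA; add 1 → 0xB1693EDB.
Split into bytes (most-significant first): B1 69 3E DB.
Big-endian stores the most-significant byte at the lowest address.
So the memory order matches the most-significant-first order: B1 69 3E DB.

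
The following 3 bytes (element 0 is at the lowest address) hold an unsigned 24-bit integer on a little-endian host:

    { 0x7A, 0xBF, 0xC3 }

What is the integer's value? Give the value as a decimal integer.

12828538

In little-endian order the low byte comes first in memory.
Reassemble most-significant byte first: C3 BF 7A → 0xC3BF7A.
0xC3BF7A = 12828538.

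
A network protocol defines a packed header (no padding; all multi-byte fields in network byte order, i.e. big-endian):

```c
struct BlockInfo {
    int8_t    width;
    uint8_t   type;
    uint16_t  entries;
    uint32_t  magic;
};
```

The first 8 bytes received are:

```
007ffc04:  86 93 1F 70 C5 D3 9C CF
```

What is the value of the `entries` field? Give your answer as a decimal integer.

8048

`entries` follows `width` (1 B), `type` (1 B), so it starts at offset 1 + 1 = 2 and occupies 2 bytes.
Bytes at offsets 2..3: 1F 70.
In big-endian order the high byte comes first in memory.
The bytes are already most-significant first: 0x1F70.
0x1F70 = 8048.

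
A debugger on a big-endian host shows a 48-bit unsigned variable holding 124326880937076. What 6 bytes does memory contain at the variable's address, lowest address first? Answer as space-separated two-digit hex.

71 13 1B 93 04 74

124326880937076 in hexadecimal, padded to 48 bits, is 0x71131B930474.
Split into bytes (most-significant first): 71 13 1B 93 04 74.
Big-endian stores the most-significant byte at the lowest address.
So the memory order matches the most-significant-first order: 71 13 1B 93 04 74.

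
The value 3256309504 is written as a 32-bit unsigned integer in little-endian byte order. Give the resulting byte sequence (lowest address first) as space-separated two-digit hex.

00 57 17 C2

3256309504 in hexadecimal, padded to 32 bits, is 0xC2175700.
Split into bytes (most-significant first): C2 17 57 00.
Little-endian: lowest address holds the least-significant byte.
So at ascending addresses the bytes are 00 57 17 C2.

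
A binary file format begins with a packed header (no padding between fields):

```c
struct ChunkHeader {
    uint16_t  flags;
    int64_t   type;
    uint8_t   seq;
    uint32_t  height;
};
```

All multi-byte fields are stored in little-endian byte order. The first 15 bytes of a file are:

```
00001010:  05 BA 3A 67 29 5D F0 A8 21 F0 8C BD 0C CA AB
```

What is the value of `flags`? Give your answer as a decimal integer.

`flags` is the first field, at byte offset 0, occupying 2 bytes.
Bytes at offsets 0..1: 05 BA.
In little-endian order the low byte comes first in memory.
Reassemble most-significant byte first: BA 05 → 0xBA05.
0xBA05 = 47621.

47621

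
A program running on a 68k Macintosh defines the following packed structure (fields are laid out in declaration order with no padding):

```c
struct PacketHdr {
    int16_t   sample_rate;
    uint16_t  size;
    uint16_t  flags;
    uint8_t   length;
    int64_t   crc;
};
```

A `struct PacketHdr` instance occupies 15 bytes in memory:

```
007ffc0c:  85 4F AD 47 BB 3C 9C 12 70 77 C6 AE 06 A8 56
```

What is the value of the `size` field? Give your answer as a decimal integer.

`size` follows `sample_rate` (2 bytes), so it starts at byte offset 2 and occupies 2 bytes.
Bytes at offsets 2..3: AD 47.
Big-endian: lowest address holds the most-significant byte.
The bytes are already most-significant first: 0xAD47.
0xAD47 = 44359.

44359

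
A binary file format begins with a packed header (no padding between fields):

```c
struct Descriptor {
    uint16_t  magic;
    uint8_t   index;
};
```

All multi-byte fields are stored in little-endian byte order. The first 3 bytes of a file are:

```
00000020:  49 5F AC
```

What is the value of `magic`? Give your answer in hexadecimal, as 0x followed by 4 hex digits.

`magic` is the first field, at byte offset 0, occupying 2 bytes.
Bytes at offsets 0..1: 49 5F.
Little-endian: lowest address holds the least-significant byte.
Reassemble most-significant byte first: 5F 49 → 0x5F49.

0x5F49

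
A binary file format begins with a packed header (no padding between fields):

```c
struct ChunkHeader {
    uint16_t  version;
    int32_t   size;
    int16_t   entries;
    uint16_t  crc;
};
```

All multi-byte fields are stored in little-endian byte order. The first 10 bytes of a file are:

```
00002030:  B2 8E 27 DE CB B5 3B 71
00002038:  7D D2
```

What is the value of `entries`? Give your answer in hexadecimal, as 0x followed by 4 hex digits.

`entries` follows `version` (2 B), `size` (4 B), so it starts at offset 2 + 4 = 6 and occupies 2 bytes.
Bytes at offsets 6..7: 3B 71.
In little-endian order the low byte comes first in memory.
Reassemble most-significant byte first: 71 3B → 0x713B.

0x713B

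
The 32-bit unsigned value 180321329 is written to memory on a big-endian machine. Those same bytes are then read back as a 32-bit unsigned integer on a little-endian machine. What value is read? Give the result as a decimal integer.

830258954

180321329 in 32-bit hexadecimal is 0x0ABF7C31.
Stored big-endian, the bytes at ascending addresses are 0A BF 7C 31.
Read back as little-endian, the first byte is least significant, giving 0x317CBF0A.
0x317CBF0A = 830258954.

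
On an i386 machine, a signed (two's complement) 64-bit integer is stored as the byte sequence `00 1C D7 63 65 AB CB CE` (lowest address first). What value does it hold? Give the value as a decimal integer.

Little-endian stores the least-significant byte at the lowest address.
Reassemble most-significant byte first: CE CB AB 65 63 D7 1C 00 → 0xCECBAB6563D71C00.
Top bit is set, so as a signed 64-bit value this is 0xCECBAB6563D71C00 − 2^64 = -3545551829669045248.

-3545551829669045248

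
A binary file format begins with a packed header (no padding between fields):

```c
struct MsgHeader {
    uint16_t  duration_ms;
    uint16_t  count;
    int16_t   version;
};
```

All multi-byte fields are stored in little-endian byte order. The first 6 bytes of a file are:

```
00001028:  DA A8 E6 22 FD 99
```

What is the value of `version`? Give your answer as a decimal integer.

-26115

`version` follows `duration_ms` (2 B), `count` (2 B), so it starts at offset 2 + 2 = 4 and occupies 2 bytes.
Bytes at offsets 4..5: FD 99.
In little-endian order the low byte comes first in memory.
Reassemble most-significant byte first: 99 FD → 0x99FD.
Top bit is set, so as a signed 16-bit value this is 0x99FD − 2^16 = -26115.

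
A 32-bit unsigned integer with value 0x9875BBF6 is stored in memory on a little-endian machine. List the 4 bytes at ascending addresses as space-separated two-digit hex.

F6 BB 75 98

Split into bytes (most-significant first): 98 75 BB F6.
Little-endian: lowest address holds the least-significant byte.
So at ascending addresses the bytes are F6 BB 75 98.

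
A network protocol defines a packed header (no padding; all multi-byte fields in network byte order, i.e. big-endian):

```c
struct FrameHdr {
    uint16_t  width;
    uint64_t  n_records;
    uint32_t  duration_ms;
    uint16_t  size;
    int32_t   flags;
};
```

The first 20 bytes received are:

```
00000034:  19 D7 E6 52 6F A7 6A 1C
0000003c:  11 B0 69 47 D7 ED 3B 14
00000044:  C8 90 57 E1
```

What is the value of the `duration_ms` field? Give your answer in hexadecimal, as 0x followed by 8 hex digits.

0x6947D7ED

`duration_ms` follows `width` (2 B), `n_records` (8 B), so it starts at offset 2 + 8 = 10 and occupies 4 bytes.
Bytes at offsets 10..13: 69 47 D7 ED.
Big-endian: lowest address holds the most-significant byte.
The bytes are already most-significant first: 0x6947D7ED.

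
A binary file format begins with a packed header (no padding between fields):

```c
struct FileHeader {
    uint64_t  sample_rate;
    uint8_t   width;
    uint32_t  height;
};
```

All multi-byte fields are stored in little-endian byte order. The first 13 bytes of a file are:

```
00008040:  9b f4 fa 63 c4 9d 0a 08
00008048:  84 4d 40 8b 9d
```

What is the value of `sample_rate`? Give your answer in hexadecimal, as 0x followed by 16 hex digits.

0x080A9DC463FAF49B

`sample_rate` is the first field, at byte offset 0, occupying 8 bytes.
Bytes at offsets 0..7: 9B F4 FA 63 C4 9D 0A 08.
In little-endian order the low byte comes first in memory.
Reassemble most-significant byte first: 08 0A 9D C4 63 FA F4 9B → 0x080A9DC463FAF49B.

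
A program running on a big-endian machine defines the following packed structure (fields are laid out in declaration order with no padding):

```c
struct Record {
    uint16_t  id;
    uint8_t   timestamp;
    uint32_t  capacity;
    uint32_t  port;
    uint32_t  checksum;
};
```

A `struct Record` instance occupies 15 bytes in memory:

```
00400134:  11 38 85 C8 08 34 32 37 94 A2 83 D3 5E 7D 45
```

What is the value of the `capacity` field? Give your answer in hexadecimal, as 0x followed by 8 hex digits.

0xC8083432

`capacity` follows `id` (2 B), `timestamp` (1 B), so it starts at offset 2 + 1 = 3 and occupies 4 bytes.
Bytes at offsets 3..6: C8 08 34 32.
Big-endian: lowest address holds the most-significant byte.
The bytes are already most-significant first: 0xC8083432.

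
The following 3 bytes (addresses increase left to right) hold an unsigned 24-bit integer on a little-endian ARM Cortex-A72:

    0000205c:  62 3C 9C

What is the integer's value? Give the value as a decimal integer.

In little-endian order the low byte comes first in memory.
Reassemble most-significant byte first: 9C 3C 62 → 0x9C3C62.
0x9C3C62 = 10239074.

10239074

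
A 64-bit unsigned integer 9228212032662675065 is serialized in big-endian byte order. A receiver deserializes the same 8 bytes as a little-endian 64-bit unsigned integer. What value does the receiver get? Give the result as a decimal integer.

9228212032662675065 in 64-bit hexadecimal is 0x801131F356D81E79.
Stored big-endian, the bytes at ascending addresses are 80 11 31 F3 56 D8 1E 79.
Read back as little-endian, the first byte is least significant, giving 0x791ED856F3311180.
0x791ED856F3311180 = 8727650995849466240.

8727650995849466240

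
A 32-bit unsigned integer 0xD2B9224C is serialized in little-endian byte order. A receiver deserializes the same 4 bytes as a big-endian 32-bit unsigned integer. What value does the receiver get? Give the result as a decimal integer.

Stored little-endian, the bytes at ascending addresses are 4C 22 B9 D2.
Read back as big-endian, the last byte is least significant, giving 0x4C22B9D2.
0x4C22B9D2 = 1277344210.

1277344210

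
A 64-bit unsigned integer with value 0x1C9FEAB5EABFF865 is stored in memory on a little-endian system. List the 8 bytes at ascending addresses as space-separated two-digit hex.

Split into bytes (most-significant first): 1C 9F EA B5 EA BF F8 65.
Little-endian stores the least-significant byte at the lowest address.
So at ascending addresses the bytes are 65 F8 BF EA B5 EA 9F 1C.

65 F8 BF EA B5 EA 9F 1C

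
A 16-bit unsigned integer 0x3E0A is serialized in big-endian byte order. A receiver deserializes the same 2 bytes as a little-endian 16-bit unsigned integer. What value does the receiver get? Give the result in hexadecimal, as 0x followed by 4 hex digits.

Stored big-endian, the bytes at ascending addresses are 3E 0A.
Read back as little-endian, the first byte is least significant, giving 0x0A3E.

0x0A3E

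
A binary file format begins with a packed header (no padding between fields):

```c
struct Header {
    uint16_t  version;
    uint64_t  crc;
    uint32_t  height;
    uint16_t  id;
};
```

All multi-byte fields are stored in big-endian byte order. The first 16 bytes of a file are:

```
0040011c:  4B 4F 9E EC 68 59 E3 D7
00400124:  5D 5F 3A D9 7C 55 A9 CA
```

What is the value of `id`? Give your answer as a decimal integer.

43466

`id` follows `version` (2 B), `crc` (8 B), `height` (4 B), so it starts at offset 2 + 8 + 4 = 14 and occupies 2 bytes.
Bytes at offsets 14..15: A9 CA.
Big-endian stores the most-significant byte at the lowest address.
The bytes are already most-significant first: 0xA9CA.
0xA9CA = 43466.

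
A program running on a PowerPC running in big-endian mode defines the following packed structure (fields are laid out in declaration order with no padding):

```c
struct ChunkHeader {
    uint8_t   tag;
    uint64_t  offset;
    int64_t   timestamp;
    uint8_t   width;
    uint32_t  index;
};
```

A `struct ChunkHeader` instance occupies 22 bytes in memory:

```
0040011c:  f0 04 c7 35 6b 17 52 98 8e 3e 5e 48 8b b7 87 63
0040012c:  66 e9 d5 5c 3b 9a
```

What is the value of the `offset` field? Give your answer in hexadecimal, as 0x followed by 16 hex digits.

0x04C7356B1752988E

`offset` follows `tag` (1 byte), so it starts at byte offset 1 and occupies 8 bytes.
Bytes at offsets 1..8: 04 C7 35 6B 17 52 98 8E.
In big-endian order the high byte comes first in memory.
The bytes are already most-significant first: 0x04C7356B1752988E.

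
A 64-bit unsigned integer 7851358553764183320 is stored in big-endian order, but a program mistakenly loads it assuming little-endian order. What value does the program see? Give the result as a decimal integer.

7851358553764183320 in 64-bit hexadecimal is 0x6CF5A101A156BD18.
Stored big-endian, the bytes at ascending addresses are 6C F5 A1 01 A1 56 BD 18.
Read back as little-endian, the first byte is least significant, giving 0x18BD56A101A1F56C.
0x18BD56A101A1F56C = 1782676277025699180.

1782676277025699180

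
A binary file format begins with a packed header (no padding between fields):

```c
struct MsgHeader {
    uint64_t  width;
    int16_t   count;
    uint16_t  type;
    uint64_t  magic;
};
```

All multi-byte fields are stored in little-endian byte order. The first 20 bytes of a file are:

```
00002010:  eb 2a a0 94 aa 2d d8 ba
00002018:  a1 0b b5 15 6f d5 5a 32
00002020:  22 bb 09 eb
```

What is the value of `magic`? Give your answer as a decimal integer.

`magic` follows `width` (8 B), `count` (2 B), `type` (2 B), so it starts at offset 8 + 2 + 2 = 12 and occupies 8 bytes.
Bytes at offsets 12..19: 6F D5 5A 32 22 BB 09 EB.
Little-endian stores the least-significant byte at the lowest address.
Reassemble most-significant byte first: EB 09 BB 22 32 5A D5 6F → 0xEB09BB22325AD56F.
0xEB09BB22325AD56F = 16936273629251556719.

16936273629251556719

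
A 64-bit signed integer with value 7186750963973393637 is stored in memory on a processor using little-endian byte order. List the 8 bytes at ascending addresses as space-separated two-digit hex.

E5 8C D4 B8 EC 77 BC 63

7186750963973393637 in hexadecimal, padded to 64 bits, is 0x63BC77ECB8D48CE5.
Split into bytes (most-significant first): 63 BC 77 EC B8 D4 8C E5.
In little-endian order the low byte comes first in memory.
So at ascending addresses the bytes are E5 8C D4 B8 EC 77 BC 63.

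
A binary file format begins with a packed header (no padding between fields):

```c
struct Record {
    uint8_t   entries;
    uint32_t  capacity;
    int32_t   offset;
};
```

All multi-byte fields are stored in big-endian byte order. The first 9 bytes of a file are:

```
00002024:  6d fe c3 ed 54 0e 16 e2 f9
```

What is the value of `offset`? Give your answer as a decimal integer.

`offset` follows `entries` (1 B), `capacity` (4 B), so it starts at offset 1 + 4 = 5 and occupies 4 bytes.
Bytes at offsets 5..8: 0E 16 E2 F9.
In big-endian order the high byte comes first in memory.
The bytes are already most-significant first: 0x0E16E2F9.
0x0E16E2F9 = 236380921.

236380921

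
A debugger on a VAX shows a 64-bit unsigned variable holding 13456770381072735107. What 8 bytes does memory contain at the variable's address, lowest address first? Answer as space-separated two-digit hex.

13456770381072735107 in hexadecimal, padded to 64 bits, is 0xBAC00D5D53D69B83.
Split into bytes (most-significant first): BA C0 0D 5D 53 D6 9B 83.
Little-endian stores the least-significant byte at the lowest address.
So at ascending addresses the bytes are 83 9B D6 53 5D 0D C0 BA.

83 9B D6 53 5D 0D C0 BA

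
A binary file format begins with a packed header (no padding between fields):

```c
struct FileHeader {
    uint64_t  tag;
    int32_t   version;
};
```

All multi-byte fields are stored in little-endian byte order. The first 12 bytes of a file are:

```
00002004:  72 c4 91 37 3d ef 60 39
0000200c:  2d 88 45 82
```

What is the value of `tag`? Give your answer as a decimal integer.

`tag` is the first field, at byte offset 0, occupying 8 bytes.
Bytes at offsets 0..7: 72 C4 91 37 3D EF 60 39.
Little-endian: lowest address holds the least-significant byte.
Reassemble most-significant byte first: 39 60 EF 3D 37 91 C4 72 → 0x3960EF3D3791C472.
0x3960EF3D3791C472 = 4134567504130458738.

4134567504130458738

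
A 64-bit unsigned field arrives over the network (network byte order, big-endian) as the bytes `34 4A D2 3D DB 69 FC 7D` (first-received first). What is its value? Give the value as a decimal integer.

3768055201364835453

In big-endian order the high byte comes first in memory.
The bytes are already most-significant first: 0x344AD23DDB69FC7D.
0x344AD23DDB69FC7D = 3768055201364835453.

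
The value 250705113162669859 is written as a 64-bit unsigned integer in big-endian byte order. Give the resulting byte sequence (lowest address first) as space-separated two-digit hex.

250705113162669859 in hexadecimal, padded to 64 bits, is 0x037AAEF8DD6F5F23.
Split into bytes (most-significant first): 03 7A AE F8 DD 6F 5F 23.
Big-endian stores the most-significant byte at the lowest address.
So the memory order matches the most-significant-first order: 03 7A AE F8 DD 6F 5F 23.

03 7A AE F8 DD 6F 5F 23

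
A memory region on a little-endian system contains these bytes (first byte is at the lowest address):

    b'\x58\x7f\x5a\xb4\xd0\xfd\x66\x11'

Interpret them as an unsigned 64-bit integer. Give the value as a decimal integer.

1253968619090116440

Little-endian: lowest address holds the least-significant byte.
Reassemble most-significant byte first: 11 66 FD D0 B4 5A 7F 58 → 0x1166FDD0B45A7F58.
0x1166FDD0B45A7F58 = 1253968619090116440.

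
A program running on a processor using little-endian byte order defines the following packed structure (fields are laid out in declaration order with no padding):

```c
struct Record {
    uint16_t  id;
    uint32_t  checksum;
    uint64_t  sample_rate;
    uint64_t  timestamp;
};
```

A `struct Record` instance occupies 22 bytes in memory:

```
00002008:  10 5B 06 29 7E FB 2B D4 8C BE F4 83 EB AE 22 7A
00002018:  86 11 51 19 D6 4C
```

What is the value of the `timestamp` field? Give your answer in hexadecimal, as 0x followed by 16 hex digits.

0x4CD6195111867A22

`timestamp` follows `id` (2 B), `checksum` (4 B), `sample_rate` (8 B), so it starts at offset 2 + 4 + 8 = 14 and occupies 8 bytes.
Bytes at offsets 14..21: 22 7A 86 11 51 19 D6 4C.
Little-endian: lowest address holds the least-significant byte.
Reassemble most-significant byte first: 4C D6 19 51 11 86 7A 22 → 0x4CD6195111867A22.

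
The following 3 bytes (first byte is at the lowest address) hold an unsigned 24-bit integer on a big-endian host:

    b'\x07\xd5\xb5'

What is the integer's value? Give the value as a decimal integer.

Big-endian: lowest address holds the most-significant byte.
The bytes are already most-significant first: 0x07D5B5.
0x07D5B5 = 513461.

513461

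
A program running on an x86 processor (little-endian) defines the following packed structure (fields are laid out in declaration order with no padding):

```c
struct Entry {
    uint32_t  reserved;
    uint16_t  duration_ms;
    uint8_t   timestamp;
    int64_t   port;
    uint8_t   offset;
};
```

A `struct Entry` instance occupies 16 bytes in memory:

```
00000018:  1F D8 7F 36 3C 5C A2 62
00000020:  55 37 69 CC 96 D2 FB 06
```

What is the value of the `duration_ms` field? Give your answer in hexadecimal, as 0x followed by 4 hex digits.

`duration_ms` follows `reserved` (4 bytes), so it starts at byte offset 4 and occupies 2 bytes.
Bytes at offsets 4..5: 3C 5C.
Little-endian: lowest address holds the least-significant byte.
Reassemble most-significant byte first: 5C 3C → 0x5C3C.

0x5C3C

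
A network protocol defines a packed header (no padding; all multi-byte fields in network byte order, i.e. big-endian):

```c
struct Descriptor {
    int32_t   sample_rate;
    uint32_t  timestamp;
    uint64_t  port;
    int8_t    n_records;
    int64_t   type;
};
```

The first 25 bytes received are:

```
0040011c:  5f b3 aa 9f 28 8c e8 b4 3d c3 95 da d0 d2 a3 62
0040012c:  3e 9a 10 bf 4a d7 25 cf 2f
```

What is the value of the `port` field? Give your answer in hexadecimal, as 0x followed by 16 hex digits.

0x3DC395DAD0D2A362

`port` follows `sample_rate` (4 B), `timestamp` (4 B), so it starts at offset 4 + 4 = 8 and occupies 8 bytes.
Bytes at offsets 8..15: 3D C3 95 DA D0 D2 A3 62.
Big-endian: lowest address holds the most-significant byte.
The bytes are already most-significant first: 0x3DC395DAD0D2A362.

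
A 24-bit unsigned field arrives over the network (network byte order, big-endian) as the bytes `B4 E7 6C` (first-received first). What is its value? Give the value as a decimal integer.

Big-endian: lowest address holds the most-significant byte.
The bytes are already most-significant first: 0xB4E76C.
0xB4E76C = 11855724.

11855724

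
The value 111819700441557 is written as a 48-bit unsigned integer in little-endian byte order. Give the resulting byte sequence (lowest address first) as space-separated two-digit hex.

D5 11 86 0D B3 65

111819700441557 in hexadecimal, padded to 48 bits, is 0x65B30D8611D5.
Split into bytes (most-significant first): 65 B3 0D 86 11 D5.
Little-endian stores the least-significant byte at the lowest address.
So at ascending addresses the bytes are D5 11 86 0D B3 65.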